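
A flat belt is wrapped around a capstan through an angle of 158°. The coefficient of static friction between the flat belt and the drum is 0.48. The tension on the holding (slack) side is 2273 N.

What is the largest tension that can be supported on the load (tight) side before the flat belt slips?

T_max ≈ 8540 N

At impending slip the capstan equation gives T₂/T₁ = e^{μβ} with β in radians.
β = 158° × π/180 = 2.758 rad.
e^{μβ} = e^{0.48×2.758} = 3.757.
T₂ = T₁ · e^{μβ} = 2273 × 3.757 = 8540 N.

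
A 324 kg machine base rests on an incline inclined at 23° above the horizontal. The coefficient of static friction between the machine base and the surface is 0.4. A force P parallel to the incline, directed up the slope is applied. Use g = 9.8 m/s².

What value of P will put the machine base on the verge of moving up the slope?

At impending motion up the slope, friction acts down-slope at its limit: f = μ_s N.
P is parallel to the surface, so N = m g cos θ = 2920 N.
Along the incline: P = m g sin θ + μ_s N = 1240 + 0.4×2920 = 2410 N.

P ≈ 2410 N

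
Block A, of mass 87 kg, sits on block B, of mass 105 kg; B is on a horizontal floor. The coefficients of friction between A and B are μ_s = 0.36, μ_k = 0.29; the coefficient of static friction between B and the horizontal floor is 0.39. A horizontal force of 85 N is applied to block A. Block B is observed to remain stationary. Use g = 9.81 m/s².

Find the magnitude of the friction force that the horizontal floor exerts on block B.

The normal force B exerts on A is simply A's weight, N₁ = 853.5 N.
So the A–B interface can sustain at most μ_s N₁ = 307.2 N of static friction.
Since P = 85 N ≤ 307.2 N, A does not slip on B; friction on A equals P = 85 N.
By Newton's third law B feels 85 N forward from A. With B stationary, the floor's static friction on B balances it: f₂ = 85 N (well within μ_s(m_A+m_B)g = 734.6 N).

f ≈ 85 N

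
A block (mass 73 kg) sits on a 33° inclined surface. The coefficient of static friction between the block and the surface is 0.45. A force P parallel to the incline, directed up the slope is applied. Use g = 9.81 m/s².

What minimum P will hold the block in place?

The block tends to slide down (tan θ > μ_s), so at the point of impending slip friction acts up-slope at its limit: f = μ_s N.
P is parallel to the surface, so N = m g cos θ = 601 N.
Along the incline: P + μ_s N = m g sin θ, so P = 390 − 0.45×601 = 120 N.

P_min ≈ 120 N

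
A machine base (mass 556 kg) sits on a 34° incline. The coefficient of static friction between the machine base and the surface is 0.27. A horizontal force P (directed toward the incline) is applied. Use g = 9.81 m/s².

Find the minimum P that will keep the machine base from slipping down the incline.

P_min ≈ 1870 N

The machine base tends to slide down (tan θ > μ_s), so at the point of impending slip friction acts up-slope at its limit: f = μ_s N.
Perpendicular to the incline: N = m g cos θ + P sin θ.
Along the incline: P cos θ + μ_s N = m g sin θ, i.e. P cos θ + μ_s (m g cos θ + P sin θ) = m g sin θ.
Solving, P (cos θ + μ_s sin θ) = m g (sin θ − μ_s cos θ), so P = 5450×0.3354/0.98 = 1870 N.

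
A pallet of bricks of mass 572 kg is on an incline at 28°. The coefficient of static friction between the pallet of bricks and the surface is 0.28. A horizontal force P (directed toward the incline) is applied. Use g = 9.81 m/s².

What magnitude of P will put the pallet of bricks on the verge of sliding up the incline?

At impending motion up the slope, friction acts down-slope at its limit: f = μ_s N.
Perpendicular to the incline: N = m g cos θ + P sin θ.
Along the incline: P cos θ = m g sin θ + μ_s N = m g sin θ + μ_s (m g cos θ + P sin θ).
Solving, P (cos θ − μ_s sin θ) = m g (sin θ + μ_s cos θ), so P = 572×9.81×(sin 28° + 0.28 cos 28°)/(cos 28° − 0.28 sin 28°) = 5610×0.7167/0.7515 = 5350 N.

P ≈ 5350 N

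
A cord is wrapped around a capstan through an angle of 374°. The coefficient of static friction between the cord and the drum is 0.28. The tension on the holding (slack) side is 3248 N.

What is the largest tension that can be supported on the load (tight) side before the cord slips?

At impending slip the capstan equation gives T₂/T₁ = e^{μβ} with β in radians.
β = 374° × π/180 = 6.528 rad.
e^{μβ} = e^{0.28×6.528} = 6.22.
T₂ = T₁ · e^{μβ} = 3248 × 6.22 = 20200 N.

T_max ≈ 20200 N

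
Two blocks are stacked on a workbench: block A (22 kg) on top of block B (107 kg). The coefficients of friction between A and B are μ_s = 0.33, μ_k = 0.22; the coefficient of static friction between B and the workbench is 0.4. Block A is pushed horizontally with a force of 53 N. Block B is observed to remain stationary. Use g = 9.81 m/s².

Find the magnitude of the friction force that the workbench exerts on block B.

Between the blocks, N₁ = m_A g = 215.8 N.
Maximum static friction on A from B: μ_s N₁ = 0.33×215.8 = 71.22 N.
Since P = 53 N ≤ 71.22 N, A does not slip on B; friction on A equals P = 53 N.
B experiences an equal 53 N forward from A (third law). B is in equilibrium, so the floor supplies f₂ = 53 N of static friction (limit μ_s(m_A+m_B)g = 506.2 N, not exceeded).

f ≈ 53 N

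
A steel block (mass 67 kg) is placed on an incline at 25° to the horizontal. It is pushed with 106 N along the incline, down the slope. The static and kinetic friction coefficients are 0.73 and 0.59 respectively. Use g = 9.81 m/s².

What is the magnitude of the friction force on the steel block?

f ≈ 384 N (up the incline)

The normal reaction is N = m g cos θ = 595.7 N.
Parallel to the incline, ΣF = 0 gives f = m g sin θ + P = 277.8 + 106 = 383.8 N (up-slope positive).
Maximum static friction available: μ_s N = 0.73 × 595.7 = 434.9 N.
Since |383.8| ≤ 434.9 N, no slip — friction simply equals what equilibrium demands.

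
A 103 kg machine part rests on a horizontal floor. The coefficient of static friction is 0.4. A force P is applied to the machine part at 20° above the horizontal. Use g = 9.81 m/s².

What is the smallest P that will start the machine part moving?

P ≈ 375 N

N = m g − P sin α (the pull lifts the machine part).
At impending slip, P cos α = μ_s N = μ_s (m g − P sin α).
Solving: P (cos α + μ_s sin α) = μ_s m g → P = 0.4×1010/(cos 20° + 0.4 sin 20°) = 404/1.077 = 375 N.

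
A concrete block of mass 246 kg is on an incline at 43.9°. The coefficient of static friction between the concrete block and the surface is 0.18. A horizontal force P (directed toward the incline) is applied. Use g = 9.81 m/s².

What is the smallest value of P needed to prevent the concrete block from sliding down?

The concrete block tends to slide down (tan θ > μ_s), so at the point of impending slip friction acts up-slope at its limit: f = μ_s N.
Perpendicular to the incline: N = m g cos θ + P sin θ.
Along the incline: P cos θ + μ_s N = m g sin θ, i.e. P cos θ + μ_s (m g cos θ + P sin θ) = m g sin θ.
Solving, P (cos θ + μ_s sin θ) = m g (sin θ − μ_s cos θ), so P = 2410×0.5637/0.8454 = 1610 N.

P_min ≈ 1610 N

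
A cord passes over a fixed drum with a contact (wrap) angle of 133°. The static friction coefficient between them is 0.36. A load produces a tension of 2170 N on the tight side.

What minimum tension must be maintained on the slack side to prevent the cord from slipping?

T_min ≈ 941 N

Capstan equation at impending slip: T_tight/T_slack = e^{μβ}.
β = 133° = 2.321 rad; e^{μβ} = e^{0.36×2.321} = 2.306.
T_slack = T_tight / e^{μβ} = 2170 / 2.306 = 941 N.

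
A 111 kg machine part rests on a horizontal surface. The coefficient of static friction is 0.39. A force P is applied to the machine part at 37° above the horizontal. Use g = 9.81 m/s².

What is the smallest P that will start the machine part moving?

N = m g − P sin α (the pull lifts the machine part).
At impending slip, P cos α = μ_s N = μ_s (m g − P sin α).
Solving: P (cos α + μ_s sin α) = μ_s m g → P = 0.39×1090/(cos 37° + 0.39 sin 37°) = 425/1.033 = 411 N.

P ≈ 411 N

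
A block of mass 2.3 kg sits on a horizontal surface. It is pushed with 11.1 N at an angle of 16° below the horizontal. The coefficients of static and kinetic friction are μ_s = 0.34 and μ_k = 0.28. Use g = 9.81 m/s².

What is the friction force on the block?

f ≈ 7.17 N

Vertical equilibrium gives N = m g + P sin α = 25.62 N.
For equilibrium, f = P cos α = 11.1×cos 16° = 10.67 N.
μ_s N = 0.34 × 25.62 = 8.712 N.
10.67 > 8.712 N → the block slides; f = μ_k N = 0.28×25.62 = 7.17 N.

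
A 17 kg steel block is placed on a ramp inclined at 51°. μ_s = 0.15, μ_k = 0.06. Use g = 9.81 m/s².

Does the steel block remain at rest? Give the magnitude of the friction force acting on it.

N = m g cos θ = 105 N.
Down-slope weight component: m g sin θ = 130 N.
μ_s N = 15.7 N.
130 > 15.7 N, so it slides; kinetic friction f = μ_k N = 0.06×105 = 6.3 N.

f ≈ 6.3 N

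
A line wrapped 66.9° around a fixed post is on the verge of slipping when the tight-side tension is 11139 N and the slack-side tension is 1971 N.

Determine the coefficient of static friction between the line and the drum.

T₂/T₁ = e^{μβ} → μ = ln(T₂/T₁)/β.
β = 66.9° = 1.168 rad.
μ = ln(11139/1971)/1.168 = ln(5.651)/1.168 = 1.48.

μ ≈ 1.48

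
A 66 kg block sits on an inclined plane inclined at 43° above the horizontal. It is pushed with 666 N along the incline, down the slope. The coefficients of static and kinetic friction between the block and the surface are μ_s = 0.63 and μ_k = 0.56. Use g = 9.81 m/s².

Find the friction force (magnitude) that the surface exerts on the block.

f ≈ 265 N (up the incline)

Normal force: N = m g cos θ = 66 × 9.81 × cos 43° = 473.5 N.
Parallel to the incline, ΣF = 0 gives f = m g sin θ + P = 441.6 + 666 = 1108 N (up-slope positive).
Maximum static friction available: μ_s N = 0.63 × 473.5 = 298.3 N.
Since |1108| > 298.3 N, static friction cannot hold it; the block slides down the incline and kinetic friction applies: f = μ_k N = 0.56 × 473.5 = 265 N.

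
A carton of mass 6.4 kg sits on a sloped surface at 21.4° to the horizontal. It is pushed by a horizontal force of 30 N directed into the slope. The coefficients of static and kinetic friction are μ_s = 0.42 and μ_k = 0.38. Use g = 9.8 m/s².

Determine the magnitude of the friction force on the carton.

Resolve perpendicular to the incline: N = m g cos θ + P sin θ = 6.4×9.8×cos 21.4° + 30×sin 21.4° = 69.34 N.
Parallel to the incline: P cos θ − m g sin θ = 27.93 − 22.89 = 5.047 N; the friction needed to balance this is 5.047 N acting down the slope.
The limit of static friction is μ_s N = 29.12 N.
|f_req| = 5.047 ≤ 29.12 N → the carton is in equilibrium; friction equals the required value.

f ≈ 5.05 N (down the incline)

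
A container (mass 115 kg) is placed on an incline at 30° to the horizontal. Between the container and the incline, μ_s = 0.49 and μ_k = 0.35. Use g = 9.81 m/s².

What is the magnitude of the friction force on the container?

f ≈ 342 N (up the incline)

The normal reaction is N = m g cos θ = 977 N.
Along the slope the weight component is m g sin θ = 564.1 N; friction must supply exactly this, acting up-slope.
The static-friction ceiling is μ_s N = 0.49 × 977 = 478.7 N.
Since |564.1| > 478.7 N, static friction cannot hold it; the container slides down the incline and kinetic friction applies: f = μ_k N = 0.35 × 977 = 342 N.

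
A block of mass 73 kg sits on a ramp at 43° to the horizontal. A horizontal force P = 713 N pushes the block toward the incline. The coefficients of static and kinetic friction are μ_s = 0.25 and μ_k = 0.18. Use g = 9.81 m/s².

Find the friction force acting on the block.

f ≈ 33.1 N (down the incline)

The horizontal push has a component P sin θ into the surface, so N = m g cos θ + P sin θ = 523.7 + 486.3 = 1010 N.
Parallel to the incline: P cos θ − m g sin θ = 521.5 − 488.4 = 33.06 N; the friction needed to balance this is 33.06 N acting down the slope.
The limit of static friction is μ_s N = 252.5 N.
|f_req| = 33.06 ≤ 252.5 N → the block is in equilibrium; friction equals the required value.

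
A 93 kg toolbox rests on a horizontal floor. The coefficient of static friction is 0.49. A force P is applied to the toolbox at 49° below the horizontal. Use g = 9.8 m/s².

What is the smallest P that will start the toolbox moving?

P ≈ 1560 N

N = m g + P sin α (the push presses the toolbox into the horizontal floor).
At impending slip, P cos α = μ_s N = μ_s (m g + P sin α).
Solving: P (cos α − μ_s sin α) = μ_s m g → P = 0.49×911/(cos 49° − 0.49 sin 49°) = 447/0.2863 = 1560 N.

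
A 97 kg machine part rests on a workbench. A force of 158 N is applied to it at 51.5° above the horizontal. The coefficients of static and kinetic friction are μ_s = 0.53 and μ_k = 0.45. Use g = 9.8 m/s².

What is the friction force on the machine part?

f ≈ 98.4 N

Vertical equilibrium gives N = m g − P sin α = 826.9 N.
The horizontal driving force is P cos α = 98.36 N, so equilibrium needs friction f = 98.36 N.
μ_s N = 0.53 × 826.9 = 438.3 N.
Since 98.36 N does not exceed the limit, the machine part stays at rest and f = 98.4 N.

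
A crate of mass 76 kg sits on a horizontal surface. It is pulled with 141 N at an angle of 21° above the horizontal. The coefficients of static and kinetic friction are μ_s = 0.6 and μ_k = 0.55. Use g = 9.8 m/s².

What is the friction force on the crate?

f ≈ 132 N

The vertical component of P reduces the normal force: N = m g − P sin α = 744.8 − 50.53 = 694.3 N.
The horizontal driving force is P cos α = 131.6 N, so equilibrium needs friction f = 131.6 N.
The static-friction limit is μ_s N = 416.6 N.
Since 131.6 N does not exceed the limit, the crate stays at rest and f = 132 N.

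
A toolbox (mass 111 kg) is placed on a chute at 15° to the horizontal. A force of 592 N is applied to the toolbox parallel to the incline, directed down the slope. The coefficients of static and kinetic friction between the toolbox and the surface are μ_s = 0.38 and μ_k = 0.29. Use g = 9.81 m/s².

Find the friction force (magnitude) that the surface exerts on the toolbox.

f ≈ 305 N (up the incline)

Normal force: N = m g cos θ = 111 × 9.81 × cos 15° = 1052 N.
For equilibrium along the incline the friction force must supply f = m g sin θ + P = 281.8 + 592 = 873.8 N (positive meaning up-slope).
The static-friction ceiling is μ_s N = 0.38 × 1052 = 399.7 N.
|873.8| exceeds 399.7 N, so the toolbox slips down-slope; friction is kinetic, f = μ_k N = 0.29×1052 = 305 N.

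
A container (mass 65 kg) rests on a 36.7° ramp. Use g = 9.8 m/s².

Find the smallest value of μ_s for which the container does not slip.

μ_s,min ≈ 0.745

At the slip threshold m g sin θ = μ_s m g cos θ, so μ_s,min = tan θ.
μ_s,min = tan 36.7° = 0.745.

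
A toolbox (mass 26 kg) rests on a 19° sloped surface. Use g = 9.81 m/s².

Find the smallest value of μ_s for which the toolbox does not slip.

At the slip threshold m g sin θ = μ_s m g cos θ, so μ_s,min = tan θ.
μ_s,min = tan 19° = 0.344.

μ_s,min ≈ 0.344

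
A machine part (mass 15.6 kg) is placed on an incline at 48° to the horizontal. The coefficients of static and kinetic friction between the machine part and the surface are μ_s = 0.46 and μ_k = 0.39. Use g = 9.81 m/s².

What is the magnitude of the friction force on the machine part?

f ≈ 39.9 N (up the incline)

Perpendicular to the surface, N = m g cos θ = 15.6·9.81·cos 48° = 102.4 N.
Along the slope the weight component is m g sin θ = 113.7 N; friction must supply exactly this, acting up-slope.
Maximum static friction available: μ_s N = 0.46 × 102.4 = 47.1 N.
Since |113.7| > 47.1 N, static friction cannot hold it; the machine part slides down the incline and kinetic friction applies: f = μ_k N = 0.39 × 102.4 = 39.9 N.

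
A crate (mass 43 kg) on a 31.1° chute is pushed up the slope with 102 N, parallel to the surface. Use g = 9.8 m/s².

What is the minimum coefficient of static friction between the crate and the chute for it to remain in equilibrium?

μ_s,min ≈ 0.321

N = m g cos θ = 360.8 N.
Friction must make up the shortfall along the incline: f = m g sin θ − P = 217.7 − 102 = 115.7 N.
At the threshold f = μ_s N, so μ_s,min = 115.7/360.8 = 0.321.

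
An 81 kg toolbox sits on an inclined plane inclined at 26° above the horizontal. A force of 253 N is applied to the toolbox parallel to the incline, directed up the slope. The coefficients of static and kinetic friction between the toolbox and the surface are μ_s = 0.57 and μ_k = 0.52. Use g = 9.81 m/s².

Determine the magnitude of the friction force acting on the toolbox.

f ≈ 95.3 N (up the incline)

Normal force: N = m g cos θ = 81 × 9.81 × cos 26° = 714.2 N.
Parallel to the incline, ΣF = 0 gives f = m g sin θ − P = 348.3 − 253 = 95.33 N (up-slope positive).
Static friction can supply at most μ_s N = 407.1 N.
Since |95.33| ≤ 407.1 N, static friction is sufficient; f equals the required value, not μ_s N.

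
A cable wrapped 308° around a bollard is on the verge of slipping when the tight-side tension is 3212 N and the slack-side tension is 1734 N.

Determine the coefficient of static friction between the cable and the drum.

μ ≈ 0.115

T₂/T₁ = e^{μβ} → μ = ln(T₂/T₁)/β.
β = 308° = 5.376 rad.
μ = ln(3212/1734)/5.376 = ln(1.852)/5.376 = 0.115.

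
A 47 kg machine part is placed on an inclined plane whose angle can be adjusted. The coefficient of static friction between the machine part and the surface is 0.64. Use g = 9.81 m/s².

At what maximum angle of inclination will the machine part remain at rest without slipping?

At the slip threshold, m g sin θ = μ_s · m g cos θ, so tan θ = μ_s.
θ_max = arctan(0.64) = 32.6°.

θ_max ≈ 32.6°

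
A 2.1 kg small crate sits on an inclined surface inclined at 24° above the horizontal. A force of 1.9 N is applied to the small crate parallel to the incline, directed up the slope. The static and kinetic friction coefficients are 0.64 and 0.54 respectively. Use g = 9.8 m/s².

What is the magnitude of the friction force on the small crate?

f ≈ 6.47 N (up the incline)

Perpendicular to the surface, N = m g cos θ = 2.1·9.8·cos 24° = 18.8 N.
Parallel to the incline, ΣF = 0 gives f = m g sin θ − P = 8.371 − 1.9 = 6.471 N (up-slope positive).
Static friction can supply at most μ_s N = 12.03 N.
Since |6.471| ≤ 12.03 N, the small crate remains in static equilibrium and friction takes exactly the required value.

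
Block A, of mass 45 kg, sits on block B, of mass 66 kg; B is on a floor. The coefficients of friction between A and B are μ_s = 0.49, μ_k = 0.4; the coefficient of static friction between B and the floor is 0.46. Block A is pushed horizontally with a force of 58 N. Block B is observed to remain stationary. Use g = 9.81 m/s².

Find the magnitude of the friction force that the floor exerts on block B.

The normal force B exerts on A is simply A's weight, N₁ = 441.5 N.
Maximum static friction on A from B: μ_s N₁ = 0.49×441.5 = 216.3 N.
P = 58 N is within that limit, so A and B move together (both at rest); the A–B friction is simply f₁ = P = 58 N.
B experiences an equal 58 N forward from A (third law). B is in equilibrium, so the floor supplies f₂ = 58 N of static friction (limit μ_s(m_A+m_B)g = 500.9 N, not exceeded).

f ≈ 58 N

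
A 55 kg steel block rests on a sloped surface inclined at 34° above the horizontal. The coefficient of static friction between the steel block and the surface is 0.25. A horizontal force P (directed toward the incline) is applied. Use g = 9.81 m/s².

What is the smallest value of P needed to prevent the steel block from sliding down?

P_min ≈ 196 N

The steel block tends to slide down (tan θ > μ_s), so at the point of impending slip friction acts up-slope at its limit: f = μ_s N.
Perpendicular to the incline: N = m g cos θ + P sin θ.
Along the incline: P cos θ + μ_s N = m g sin θ, i.e. P cos θ + μ_s (m g cos θ + P sin θ) = m g sin θ.
Solving, P (cos θ + μ_s sin θ) = m g (sin θ − μ_s cos θ), so P = 540×0.3519/0.9688 = 196 N.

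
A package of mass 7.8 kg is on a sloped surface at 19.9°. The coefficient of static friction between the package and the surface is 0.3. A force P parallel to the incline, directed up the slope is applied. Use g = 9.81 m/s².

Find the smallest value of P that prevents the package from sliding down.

P_min ≈ 4.46 N

The package tends to slide down (tan θ > μ_s), so at the point of impending slip friction acts up-slope at its limit: f = μ_s N.
P is parallel to the surface, so N = m g cos θ = 71.9 N.
Along the incline: P + μ_s N = m g sin θ, so P = 26 − 0.3×71.9 = 4.46 N.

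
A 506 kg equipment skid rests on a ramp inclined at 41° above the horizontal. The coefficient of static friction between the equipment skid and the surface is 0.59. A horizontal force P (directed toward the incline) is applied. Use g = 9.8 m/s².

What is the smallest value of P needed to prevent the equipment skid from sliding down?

The equipment skid tends to slide down (tan θ > μ_s), so at the point of impending slip friction acts up-slope at its limit: f = μ_s N.
Perpendicular to the incline: N = m g cos θ + P sin θ.
Along the incline: P cos θ + μ_s N = m g sin θ, i.e. P cos θ + μ_s (m g cos θ + P sin θ) = m g sin θ.
Solving, P (cos θ + μ_s sin θ) = m g (sin θ − μ_s cos θ), so P = 4960×0.2108/1.142 = 915 N.

P_min ≈ 915 N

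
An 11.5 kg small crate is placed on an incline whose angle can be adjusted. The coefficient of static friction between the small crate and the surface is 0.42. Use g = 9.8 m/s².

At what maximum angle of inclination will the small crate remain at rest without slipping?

At the slip threshold, m g sin θ = μ_s · m g cos θ, so tan θ = μ_s.
θ_max = arctan(0.42) = 22.8°.

θ_max ≈ 22.8°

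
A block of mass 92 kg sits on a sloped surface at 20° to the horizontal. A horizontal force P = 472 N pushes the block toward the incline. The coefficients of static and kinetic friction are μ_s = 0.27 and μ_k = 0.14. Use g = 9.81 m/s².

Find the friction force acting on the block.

f ≈ 135 N (down the incline)

Resolve perpendicular to the incline: N = m g cos θ + P sin θ = 92×9.81×cos 20° + 472×sin 20° = 1010 N.
Parallel to the incline: P cos θ − m g sin θ = 443.5 − 308.7 = 134.9 N; the friction needed to balance this is 134.9 N acting down the slope.
Maximum static friction: μ_s N = 0.27 × 1010 = 272.6 N.
|f_req| = 134.9 ≤ 272.6 N → the block is in equilibrium; friction equals the required value.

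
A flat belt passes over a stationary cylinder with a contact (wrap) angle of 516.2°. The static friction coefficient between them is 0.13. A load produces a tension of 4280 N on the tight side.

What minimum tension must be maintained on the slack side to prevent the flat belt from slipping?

T_min ≈ 1330 N

Capstan equation at impending slip: T_tight/T_slack = e^{μβ}.
β = 516.2° = 9.009 rad; e^{μβ} = e^{0.13×9.009} = 3.226.
T_slack = T_tight / e^{μβ} = 4280 / 3.226 = 1330 N.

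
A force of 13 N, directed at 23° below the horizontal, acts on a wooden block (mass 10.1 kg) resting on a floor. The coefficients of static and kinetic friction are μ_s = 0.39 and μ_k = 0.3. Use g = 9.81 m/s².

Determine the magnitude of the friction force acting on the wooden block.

Vertical equilibrium gives N = m g + P sin α = 104.2 N.
Horizontally, friction must balance P cos α = 11.97 N.
μ_s N = 0.39 × 104.2 = 40.62 N.
11.97 ≤ 40.62 N → static; friction equals the required 12 N.

f ≈ 12 N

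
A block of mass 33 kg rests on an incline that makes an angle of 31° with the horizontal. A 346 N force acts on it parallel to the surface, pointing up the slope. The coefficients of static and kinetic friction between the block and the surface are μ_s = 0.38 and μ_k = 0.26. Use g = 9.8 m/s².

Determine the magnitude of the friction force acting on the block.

Normal force: N = m g cos θ = 33 × 9.8 × cos 31° = 277.2 N.
For equilibrium along the incline the friction force must supply f = m g sin θ − P = 166.6 − 346 = -179.4 N (positive meaning up-slope).
Static friction can supply at most μ_s N = 105.3 N.
Since |-179.4| > 105.3 N, static friction cannot hold it; the block slides up the incline and kinetic friction applies: f = μ_k N = 0.26 × 277.2 = 72.1 N.

f ≈ 72.1 N (down the incline)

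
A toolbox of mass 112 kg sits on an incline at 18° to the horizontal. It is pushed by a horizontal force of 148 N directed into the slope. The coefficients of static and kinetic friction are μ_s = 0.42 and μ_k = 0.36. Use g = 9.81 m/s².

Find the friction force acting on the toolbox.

Resolve perpendicular to the incline: N = m g cos θ + P sin θ = 112×9.81×cos 18° + 148×sin 18° = 1091 N.
Parallel to the incline: P cos θ − m g sin θ = 140.8 − 339.5 = -198.8 N; the friction needed to balance this is 198.8 N acting up the slope.
The limit of static friction is μ_s N = 458.1 N.
Since 198.8 N is within the 458.1 N limit, the toolbox stays put and friction is exactly 199 N.

f ≈ 199 N (up the incline)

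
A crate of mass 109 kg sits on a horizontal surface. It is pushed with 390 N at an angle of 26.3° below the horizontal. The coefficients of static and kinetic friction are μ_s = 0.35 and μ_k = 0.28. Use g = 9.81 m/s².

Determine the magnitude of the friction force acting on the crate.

f ≈ 350 N

N = m g + P sin α = 1069 + 390×sin 26.3° = 1242 N.
The horizontal driving force is P cos α = 349.6 N, so equilibrium needs friction f = 349.6 N.
μ_s N = 0.35 × 1242 = 434.7 N.
Since 349.6 N does not exceed the limit, the crate stays at rest and f = 350 N.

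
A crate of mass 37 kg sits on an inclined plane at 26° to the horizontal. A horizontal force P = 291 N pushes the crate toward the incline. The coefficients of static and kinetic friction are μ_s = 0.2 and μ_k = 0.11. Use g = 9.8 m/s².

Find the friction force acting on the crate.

f ≈ 49.9 N (down the incline)

Resolve perpendicular to the incline: N = m g cos θ + P sin θ = 37×9.8×cos 26° + 291×sin 26° = 453.5 N.
Parallel to the incline: P cos θ − m g sin θ = 261.5 − 159 = 102.6 N; the friction needed to balance this is 102.6 N acting down the slope.
The limit of static friction is μ_s N = 90.69 N.
|f_req| = 102.6 > 90.69 N → the crate slides up the incline; f = μ_k N = 0.11 × 453.5 = 49.9 N.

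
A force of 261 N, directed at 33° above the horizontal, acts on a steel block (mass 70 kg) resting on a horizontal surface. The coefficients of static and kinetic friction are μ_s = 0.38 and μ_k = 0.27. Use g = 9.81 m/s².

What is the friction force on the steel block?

N = m g − P sin α = 686.7 − 261×sin 33° = 544.5 N.
The horizontal driving force is P cos α = 218.9 N, so equilibrium needs friction f = 218.9 N.
μ_s N = 0.38 × 544.5 = 206.9 N.
218.9 > 206.9 N → the steel block slides; f = μ_k N = 0.27×544.5 = 147 N.

f ≈ 147 N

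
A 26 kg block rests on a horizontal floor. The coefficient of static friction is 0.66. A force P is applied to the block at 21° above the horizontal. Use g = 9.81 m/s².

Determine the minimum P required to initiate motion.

N = m g − P sin α (the pull lifts the block).
At impending slip, P cos α = μ_s N = μ_s (m g − P sin α).
Solving: P (cos α + μ_s sin α) = μ_s m g → P = 0.66×255/(cos 21° + 0.66 sin 21°) = 168/1.17 = 144 N.

P ≈ 144 N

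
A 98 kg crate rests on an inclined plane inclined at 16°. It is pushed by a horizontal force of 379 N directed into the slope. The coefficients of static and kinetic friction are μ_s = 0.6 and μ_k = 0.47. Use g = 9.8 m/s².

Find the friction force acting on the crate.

f ≈ 99.6 N (down the incline)

Resolve perpendicular to the incline: N = m g cos θ + P sin θ = 98×9.8×cos 16° + 379×sin 16° = 1028 N.
Parallel to the incline: P cos θ − m g sin θ = 364.3 − 264.7 = 99.6 N; the friction needed to balance this is 99.6 N acting down the slope.
The limit of static friction is μ_s N = 616.6 N.
|f_req| = 99.6 ≤ 616.6 N → the crate is in equilibrium; friction equals the required value.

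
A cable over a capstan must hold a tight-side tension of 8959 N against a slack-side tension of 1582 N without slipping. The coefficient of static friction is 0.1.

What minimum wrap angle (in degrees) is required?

β_min ≈ 993°

T₂/T₁ = e^{μβ} → β = ln(T₂/T₁)/μ.
β = ln(8959/1582)/0.1 = 1.734/0.1 = 17.34 rad.
In degrees: β = 17.34 × 180/π = 993°.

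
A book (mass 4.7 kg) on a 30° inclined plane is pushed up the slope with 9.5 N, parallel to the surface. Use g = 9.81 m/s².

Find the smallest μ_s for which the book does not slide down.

μ_s,min ≈ 0.339

N = m g cos θ = 39.93 N.
Friction must make up the shortfall along the incline: f = m g sin θ − P = 23.05 − 9.5 = 13.55 N.
At the threshold f = μ_s N, so μ_s,min = 13.55/39.93 = 0.339.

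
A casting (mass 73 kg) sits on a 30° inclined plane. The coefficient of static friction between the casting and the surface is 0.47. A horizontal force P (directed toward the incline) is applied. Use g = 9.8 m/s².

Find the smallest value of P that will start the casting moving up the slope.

At impending motion up the slope, friction acts down-slope at its limit: f = μ_s N.
Perpendicular to the incline: N = m g cos θ + P sin θ.
Along the incline: P cos θ = m g sin θ + μ_s N = m g sin θ + μ_s (m g cos θ + P sin θ).
Solving, P (cos θ − μ_s sin θ) = m g (sin θ + μ_s cos θ), so P = 73×9.8×(sin 30° + 0.47 cos 30°)/(cos 30° − 0.47 sin 30°) = 715×0.907/0.631 = 1030 N.

P ≈ 1030 N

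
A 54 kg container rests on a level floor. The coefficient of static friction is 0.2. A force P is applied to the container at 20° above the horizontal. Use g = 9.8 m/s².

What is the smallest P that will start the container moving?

N = m g − P sin α (the pull lifts the container).
At impending slip, P cos α = μ_s N = μ_s (m g − P sin α).
Solving: P (cos α + μ_s sin α) = μ_s m g → P = 0.2×529/(cos 20° + 0.2 sin 20°) = 106/1.008 = 105 N.

P ≈ 105 N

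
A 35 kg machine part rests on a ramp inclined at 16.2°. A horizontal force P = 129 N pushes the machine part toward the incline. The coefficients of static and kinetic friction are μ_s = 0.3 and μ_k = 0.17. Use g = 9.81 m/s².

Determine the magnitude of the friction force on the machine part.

The horizontal push has a component P sin θ into the surface, so N = m g cos θ + P sin θ = 329.7 + 35.99 = 365.7 N.
Parallel to the incline: P cos θ − m g sin θ = 123.9 − 95.79 = 28.09 N; the friction needed to balance this is 28.09 N acting down the slope.
The limit of static friction is μ_s N = 109.7 N.
Since 28.09 N is within the 109.7 N limit, the machine part stays put and friction is exactly 28.1 N.

f ≈ 28.1 N (down the incline)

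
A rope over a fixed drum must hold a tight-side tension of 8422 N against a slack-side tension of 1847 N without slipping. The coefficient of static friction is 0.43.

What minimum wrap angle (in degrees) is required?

β_min ≈ 202°

T₂/T₁ = e^{μβ} → β = ln(T₂/T₁)/μ.
β = ln(8422/1847)/0.43 = 1.517/0.43 = 3.529 rad.
In degrees: β = 3.529 × 180/π = 202°.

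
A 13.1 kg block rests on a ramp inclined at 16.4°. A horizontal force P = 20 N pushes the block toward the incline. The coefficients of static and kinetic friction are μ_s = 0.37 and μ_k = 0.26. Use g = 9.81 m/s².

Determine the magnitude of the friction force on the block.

Resolve perpendicular to the incline: N = m g cos θ + P sin θ = 13.1×9.81×cos 16.4° + 20×sin 16.4° = 128.9 N.
Along the incline, the net driving force (taking up-slope positive) is P cos θ − m g sin θ = 19.19 − 36.28 = -17.1 N, so equilibrium requires friction f = 17.1 N (up-slope).
The limit of static friction is μ_s N = 47.7 N.
|f_req| = 17.1 ≤ 47.7 N → the block is in equilibrium; friction equals the required value.

f ≈ 17.1 N (up the incline)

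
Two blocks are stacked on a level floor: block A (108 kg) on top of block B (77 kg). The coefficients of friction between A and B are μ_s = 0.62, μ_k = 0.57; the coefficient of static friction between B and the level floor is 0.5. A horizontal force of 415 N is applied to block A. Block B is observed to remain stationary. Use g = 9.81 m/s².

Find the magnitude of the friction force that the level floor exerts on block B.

f ≈ 415 N

Between the blocks, N₁ = m_A g = 1059 N.
Maximum static friction on A from B: μ_s N₁ = 0.62×1059 = 656.9 N.
Since P = 415 N ≤ 656.9 N, A does not slip on B; friction on A equals P = 415 N.
By Newton's third law B feels 415 N forward from A. With B stationary, the floor's static friction on B balances it: f₂ = 415 N (well within μ_s(m_A+m_B)g = 907.4 N).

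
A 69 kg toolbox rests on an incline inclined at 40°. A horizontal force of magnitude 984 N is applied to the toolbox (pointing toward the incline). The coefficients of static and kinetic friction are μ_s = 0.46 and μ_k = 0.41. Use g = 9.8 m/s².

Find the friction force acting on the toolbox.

f ≈ 319 N (down the incline)

The horizontal push has a component P sin θ into the surface, so N = m g cos θ + P sin θ = 518 + 632.5 = 1151 N.
Parallel to the incline: P cos θ − m g sin θ = 753.8 − 434.7 = 319.1 N; the friction needed to balance this is 319.1 N acting down the slope.
Maximum static friction: μ_s N = 0.46 × 1151 = 529.2 N.
Since 319.1 N is within the 529.2 N limit, the toolbox stays put and friction is exactly 319 N.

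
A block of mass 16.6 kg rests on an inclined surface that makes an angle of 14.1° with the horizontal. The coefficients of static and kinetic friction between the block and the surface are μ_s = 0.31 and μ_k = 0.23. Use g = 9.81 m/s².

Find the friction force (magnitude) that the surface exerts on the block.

f ≈ 39.7 N (up the incline)

The normal reaction is N = m g cos θ = 157.9 N.
For equilibrium along the incline, friction must balance the weight component: f = m g sin θ = 39.67 N up the slope.
Maximum static friction available: μ_s N = 0.31 × 157.9 = 48.96 N.
Since |39.67| ≤ 48.96 N, the block remains in static equilibrium and friction takes exactly the required value.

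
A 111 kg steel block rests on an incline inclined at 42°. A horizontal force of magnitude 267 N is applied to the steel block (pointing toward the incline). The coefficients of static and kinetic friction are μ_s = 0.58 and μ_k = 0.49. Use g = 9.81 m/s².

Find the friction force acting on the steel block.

f ≈ 530 N (up the incline)

The horizontal push has a component P sin θ into the surface, so N = m g cos θ + P sin θ = 809.2 + 178.7 = 987.9 N.
Parallel to the incline: P cos θ − m g sin θ = 198.4 − 728.6 = -530.2 N; the friction needed to balance this is 530.2 N acting up the slope.
The limit of static friction is μ_s N = 573 N.
Since 530.2 N is within the 573 N limit, the steel block stays put and friction is exactly 530 N.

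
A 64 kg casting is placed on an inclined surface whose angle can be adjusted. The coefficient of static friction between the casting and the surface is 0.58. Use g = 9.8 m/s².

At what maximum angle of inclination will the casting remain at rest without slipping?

At the slip threshold, m g sin θ = μ_s · m g cos θ, so tan θ = μ_s.
θ_max = arctan(0.58) = 30.1°.

θ_max ≈ 30.1°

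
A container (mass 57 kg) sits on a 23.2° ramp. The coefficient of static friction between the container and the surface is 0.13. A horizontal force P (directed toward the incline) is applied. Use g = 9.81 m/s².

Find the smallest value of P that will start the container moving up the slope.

P ≈ 331 N

At impending motion up the slope, friction acts down-slope at its limit: f = μ_s N.
Perpendicular to the incline: N = m g cos θ + P sin θ.
Along the incline: P cos θ = m g sin θ + μ_s N = m g sin θ + μ_s (m g cos θ + P sin θ).
Solving, P (cos θ − μ_s sin θ) = m g (sin θ + μ_s cos θ), so P = 57×9.81×(sin 23.2° + 0.13 cos 23.2°)/(cos 23.2° − 0.13 sin 23.2°) = 559×0.5134/0.8679 = 331 N.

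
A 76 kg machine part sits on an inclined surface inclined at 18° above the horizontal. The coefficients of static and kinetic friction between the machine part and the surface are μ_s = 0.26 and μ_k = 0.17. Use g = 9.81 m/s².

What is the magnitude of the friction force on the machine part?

f ≈ 121 N (up the incline)

Normal force: N = m g cos θ = 76 × 9.81 × cos 18° = 709.1 N.
For equilibrium along the incline, friction must balance the weight component: f = m g sin θ = 230.4 N up the slope.
The static-friction ceiling is μ_s N = 0.26 × 709.1 = 184.4 N.
|230.4| exceeds 184.4 N, so the machine part slips down-slope; friction is kinetic, f = μ_k N = 0.17×709.1 = 121 N.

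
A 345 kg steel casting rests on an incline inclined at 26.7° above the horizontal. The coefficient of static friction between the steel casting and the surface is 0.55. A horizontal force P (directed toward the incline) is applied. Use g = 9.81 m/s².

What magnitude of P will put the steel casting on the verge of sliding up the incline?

P ≈ 4930 N

At impending motion up the slope, friction acts down-slope at its limit: f = μ_s N.
Perpendicular to the incline: N = m g cos θ + P sin θ.
Along the incline: P cos θ = m g sin θ + μ_s N = m g sin θ + μ_s (m g cos θ + P sin θ).
Solving, P (cos θ − μ_s sin θ) = m g (sin θ + μ_s cos θ), so P = 345×9.81×(sin 26.7° + 0.55 cos 26.7°)/(cos 26.7° − 0.55 sin 26.7°) = 3380×0.9407/0.6462 = 4930 N.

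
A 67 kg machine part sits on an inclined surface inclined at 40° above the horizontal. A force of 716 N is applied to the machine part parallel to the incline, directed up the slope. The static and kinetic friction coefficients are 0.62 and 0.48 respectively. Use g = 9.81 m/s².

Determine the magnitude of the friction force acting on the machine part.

The normal reaction is N = m g cos θ = 503.5 N.
The friction needed for equilibrium is m g sin θ − P = 422.5 − 716 = -293.5 N, measured positive up-slope.
Static friction can supply at most μ_s N = 312.2 N.
Since |-293.5| ≤ 312.2 N, static friction is sufficient; f equals the required value, not μ_s N.

f ≈ 294 N (down the incline)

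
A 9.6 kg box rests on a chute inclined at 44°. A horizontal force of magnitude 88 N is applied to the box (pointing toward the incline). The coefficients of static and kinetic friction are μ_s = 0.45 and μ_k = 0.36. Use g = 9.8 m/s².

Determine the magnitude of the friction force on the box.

f ≈ 2.05 N (up the incline)

Normal direction: N = m g cos θ + P sin θ = 128.8 N.
Parallel to the incline: P cos θ − m g sin θ = 63.3 − 65.35 = -2.052 N; the friction needed to balance this is 2.052 N acting up the slope.
Maximum static friction: μ_s N = 0.45 × 128.8 = 57.96 N.
|f_req| = 2.052 ≤ 57.96 N → the box is in equilibrium; friction equals the required value.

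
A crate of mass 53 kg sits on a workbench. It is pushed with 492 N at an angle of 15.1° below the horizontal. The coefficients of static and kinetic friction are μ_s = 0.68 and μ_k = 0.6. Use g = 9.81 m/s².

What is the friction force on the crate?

f ≈ 389 N

Vertical equilibrium gives N = m g + P sin α = 648.1 N.
The horizontal driving force is P cos α = 475 N, so equilibrium needs friction f = 475 N.
The static-friction limit is μ_s N = 440.7 N.
The required friction exceeds μ_s N, so the crate moves and f = μ_k N = 389 N.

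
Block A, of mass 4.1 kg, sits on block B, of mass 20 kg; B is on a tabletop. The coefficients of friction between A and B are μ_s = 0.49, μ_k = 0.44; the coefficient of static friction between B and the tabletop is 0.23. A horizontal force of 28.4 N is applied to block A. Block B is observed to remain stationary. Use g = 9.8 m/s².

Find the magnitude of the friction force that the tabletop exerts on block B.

f ≈ 17.7 N

Between the blocks, N₁ = m_A g = 40.18 N.
Maximum static friction on A from B: μ_s N₁ = 0.49×40.18 = 19.69 N.
P = 28.4 N exceeds that limit, so A slips over B and the interface friction becomes kinetic: f₁ = μ_k N₁ = 0.44×40.18 = 17.7 N.
By Newton's third law B feels 17.7 N forward from A. With B stationary, the floor's static friction on B balances it: f₂ = 17.7 N (well within μ_s(m_A+m_B)g = 54.32 N).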